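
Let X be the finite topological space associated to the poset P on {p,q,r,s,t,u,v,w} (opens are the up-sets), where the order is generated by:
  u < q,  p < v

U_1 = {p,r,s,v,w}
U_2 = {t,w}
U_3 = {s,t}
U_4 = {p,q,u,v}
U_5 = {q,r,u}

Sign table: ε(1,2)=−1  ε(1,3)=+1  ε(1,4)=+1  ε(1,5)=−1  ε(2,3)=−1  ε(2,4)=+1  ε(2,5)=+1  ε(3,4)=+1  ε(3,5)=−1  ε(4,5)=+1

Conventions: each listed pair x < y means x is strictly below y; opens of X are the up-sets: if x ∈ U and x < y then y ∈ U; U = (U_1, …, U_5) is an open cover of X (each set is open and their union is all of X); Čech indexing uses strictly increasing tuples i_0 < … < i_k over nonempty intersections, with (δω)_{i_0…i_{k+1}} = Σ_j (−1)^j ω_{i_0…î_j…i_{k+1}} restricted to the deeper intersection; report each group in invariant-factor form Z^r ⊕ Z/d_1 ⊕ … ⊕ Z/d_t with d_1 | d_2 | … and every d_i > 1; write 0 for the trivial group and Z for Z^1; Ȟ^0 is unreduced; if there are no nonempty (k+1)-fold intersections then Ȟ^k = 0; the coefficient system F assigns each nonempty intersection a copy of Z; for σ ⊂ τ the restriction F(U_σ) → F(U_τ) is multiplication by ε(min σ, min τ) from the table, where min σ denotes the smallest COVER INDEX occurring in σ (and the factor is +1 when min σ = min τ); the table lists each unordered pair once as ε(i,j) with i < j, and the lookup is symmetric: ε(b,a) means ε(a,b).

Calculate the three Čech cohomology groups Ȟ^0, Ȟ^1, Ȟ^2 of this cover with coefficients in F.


Ȟ^0 = 0, Ȟ^1 = Z ⊕ Z/2 and Ȟ^2 = 0

nonempty overlaps:
  U12={w} U13={s} U14={p,v} U15={r} U23={t} U45={q,u}
C dims 5,6; δ0: rk 5, SNF 1^4·2
degree 0: 5−5−0 = 0 → Ȟ^0 ≅ 0
degree 1: 6−0−5 = 1 plus torsion [2] → Ȟ^1 ≅ Z ⊕ Z/2
degree 2: 0−0−0 = 0 → Ȟ^2 ≅ 0


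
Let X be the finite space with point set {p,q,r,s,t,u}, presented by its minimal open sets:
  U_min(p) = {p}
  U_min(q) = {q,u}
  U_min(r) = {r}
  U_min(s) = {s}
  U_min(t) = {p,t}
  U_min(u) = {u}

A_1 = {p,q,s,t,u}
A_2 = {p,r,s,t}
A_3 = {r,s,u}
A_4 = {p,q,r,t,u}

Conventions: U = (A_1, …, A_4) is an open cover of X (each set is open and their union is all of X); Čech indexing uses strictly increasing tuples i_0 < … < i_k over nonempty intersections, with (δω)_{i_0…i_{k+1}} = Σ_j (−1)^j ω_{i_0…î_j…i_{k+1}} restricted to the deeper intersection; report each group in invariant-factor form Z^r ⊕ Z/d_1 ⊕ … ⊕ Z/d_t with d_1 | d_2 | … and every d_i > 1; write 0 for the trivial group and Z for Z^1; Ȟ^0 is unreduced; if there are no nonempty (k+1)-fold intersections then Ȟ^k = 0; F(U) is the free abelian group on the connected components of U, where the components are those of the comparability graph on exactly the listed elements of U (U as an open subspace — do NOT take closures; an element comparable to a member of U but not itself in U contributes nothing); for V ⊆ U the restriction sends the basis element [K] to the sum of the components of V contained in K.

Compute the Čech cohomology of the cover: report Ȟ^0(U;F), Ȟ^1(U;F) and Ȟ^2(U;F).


Ȟ^0 = Z^4, Ȟ^1 = 0, Ȟ^2 = 0

nerve simplices:
  A12={p,s,t} A13={s,u} A14={p,q,t,u} A23={r,s} A24={p,r,t} A34={r,u}
  A123={s} A124={p,t} A134={u} A234={r}
components per intersection:
  A1: {p,t} {q,u} {s}
  A2: {p,t} {r} {s}
  A3: {r} {s} {u}
  A4: {p,t} {q,u} {r}
  A12: {p,t} {s}
  A13: {s} {u}
  A14: {p,t} {q,u}
  A23: {r} {s}
  A24: {p,t} {r}
  A34: {r} {u}
  A123: {s}
  A124: {p,t}
  A134: {u}
  A234: {r}
C dims 12,12,4; δ0: rk 8, SNF 1^8; δ1: rk 4, SNF 1^4
degree 0: 12−8−0 = 4 → Ȟ^0 ≅ Z^4
degree 1: 12−4−8 = 0 → Ȟ^1 ≅ 0
degree 2: 4−0−4 = 0 → Ȟ^2 ≅ 0


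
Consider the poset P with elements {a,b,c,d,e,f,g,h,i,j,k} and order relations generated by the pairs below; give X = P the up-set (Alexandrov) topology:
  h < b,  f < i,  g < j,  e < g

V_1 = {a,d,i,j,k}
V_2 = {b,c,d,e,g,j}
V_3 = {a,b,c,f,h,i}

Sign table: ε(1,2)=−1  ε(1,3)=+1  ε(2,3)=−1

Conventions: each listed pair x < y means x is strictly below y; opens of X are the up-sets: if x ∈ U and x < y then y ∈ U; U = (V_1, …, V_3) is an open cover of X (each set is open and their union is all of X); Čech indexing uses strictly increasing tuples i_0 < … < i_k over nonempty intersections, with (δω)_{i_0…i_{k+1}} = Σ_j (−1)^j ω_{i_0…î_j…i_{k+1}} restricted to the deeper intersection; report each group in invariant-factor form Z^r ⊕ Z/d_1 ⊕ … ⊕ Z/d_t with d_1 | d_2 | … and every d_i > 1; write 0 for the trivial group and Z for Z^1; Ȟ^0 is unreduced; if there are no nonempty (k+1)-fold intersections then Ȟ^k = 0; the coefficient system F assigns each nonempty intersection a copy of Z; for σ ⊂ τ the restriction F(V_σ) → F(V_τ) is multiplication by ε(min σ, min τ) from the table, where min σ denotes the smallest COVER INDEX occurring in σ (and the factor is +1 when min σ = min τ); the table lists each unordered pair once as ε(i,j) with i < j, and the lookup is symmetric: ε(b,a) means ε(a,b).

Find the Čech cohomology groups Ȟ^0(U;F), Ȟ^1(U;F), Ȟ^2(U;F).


Ȟ^0(U;F) ≅ Z; Ȟ^1(U;F) ≅ Z; Ȟ^2(U;F) ≅ 0

cover nerve:
  V12={d,j} V13={a,i} V23={b,c}
C dims 3,3; δ0: rk 2, SNF 1^2
Ȟ^0: (3−2)−0=1 ⇒ Z
Ȟ^1: (3−0)−2=1 ⇒ Z
Ȟ^2: (0−0)−0=0 ⇒ 0


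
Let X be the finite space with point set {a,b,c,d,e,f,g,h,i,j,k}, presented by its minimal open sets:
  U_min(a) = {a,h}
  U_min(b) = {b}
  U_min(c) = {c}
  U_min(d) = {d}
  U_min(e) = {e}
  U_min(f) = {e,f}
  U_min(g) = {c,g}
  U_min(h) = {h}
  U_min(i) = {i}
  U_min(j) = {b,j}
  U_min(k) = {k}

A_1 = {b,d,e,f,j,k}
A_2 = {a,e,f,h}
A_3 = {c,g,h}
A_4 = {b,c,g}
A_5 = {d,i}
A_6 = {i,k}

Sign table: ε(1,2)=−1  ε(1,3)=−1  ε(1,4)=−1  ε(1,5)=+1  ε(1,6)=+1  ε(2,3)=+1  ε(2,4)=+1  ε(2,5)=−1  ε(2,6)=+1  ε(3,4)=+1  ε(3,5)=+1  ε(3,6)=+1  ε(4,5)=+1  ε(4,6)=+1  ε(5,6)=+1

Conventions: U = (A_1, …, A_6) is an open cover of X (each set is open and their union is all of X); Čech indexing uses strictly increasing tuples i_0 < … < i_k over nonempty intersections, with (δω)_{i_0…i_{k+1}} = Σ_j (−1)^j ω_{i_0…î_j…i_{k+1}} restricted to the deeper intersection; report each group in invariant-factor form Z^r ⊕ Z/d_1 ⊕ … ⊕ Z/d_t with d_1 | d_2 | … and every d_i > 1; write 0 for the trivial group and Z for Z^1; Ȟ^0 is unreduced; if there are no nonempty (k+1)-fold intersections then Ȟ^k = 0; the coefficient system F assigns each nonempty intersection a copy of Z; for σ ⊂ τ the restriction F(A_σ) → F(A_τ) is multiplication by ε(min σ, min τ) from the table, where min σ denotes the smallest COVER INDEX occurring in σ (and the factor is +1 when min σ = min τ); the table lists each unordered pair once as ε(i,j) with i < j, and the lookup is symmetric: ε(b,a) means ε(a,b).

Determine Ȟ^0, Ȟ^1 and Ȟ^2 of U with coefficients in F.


Ȟ^0(U;F) ≅ Z; Ȟ^1(U;F) ≅ Z^2; Ȟ^2(U;F) ≅ 0

nerve simplices:
  A12={e,f} A14={b} A15={d} A16={k} A23={h} A34={c,g} A56={i}
C dims 6,7; δ0: rk 5, SNF 1^5
degree 0: 6−5−0 = 1 → Ȟ^0 ≅ Z
degree 1: 7−0−5 = 2 → Ȟ^1 ≅ Z^2
degree 2: 0−0−0 = 0 → Ȟ^2 ≅ 0


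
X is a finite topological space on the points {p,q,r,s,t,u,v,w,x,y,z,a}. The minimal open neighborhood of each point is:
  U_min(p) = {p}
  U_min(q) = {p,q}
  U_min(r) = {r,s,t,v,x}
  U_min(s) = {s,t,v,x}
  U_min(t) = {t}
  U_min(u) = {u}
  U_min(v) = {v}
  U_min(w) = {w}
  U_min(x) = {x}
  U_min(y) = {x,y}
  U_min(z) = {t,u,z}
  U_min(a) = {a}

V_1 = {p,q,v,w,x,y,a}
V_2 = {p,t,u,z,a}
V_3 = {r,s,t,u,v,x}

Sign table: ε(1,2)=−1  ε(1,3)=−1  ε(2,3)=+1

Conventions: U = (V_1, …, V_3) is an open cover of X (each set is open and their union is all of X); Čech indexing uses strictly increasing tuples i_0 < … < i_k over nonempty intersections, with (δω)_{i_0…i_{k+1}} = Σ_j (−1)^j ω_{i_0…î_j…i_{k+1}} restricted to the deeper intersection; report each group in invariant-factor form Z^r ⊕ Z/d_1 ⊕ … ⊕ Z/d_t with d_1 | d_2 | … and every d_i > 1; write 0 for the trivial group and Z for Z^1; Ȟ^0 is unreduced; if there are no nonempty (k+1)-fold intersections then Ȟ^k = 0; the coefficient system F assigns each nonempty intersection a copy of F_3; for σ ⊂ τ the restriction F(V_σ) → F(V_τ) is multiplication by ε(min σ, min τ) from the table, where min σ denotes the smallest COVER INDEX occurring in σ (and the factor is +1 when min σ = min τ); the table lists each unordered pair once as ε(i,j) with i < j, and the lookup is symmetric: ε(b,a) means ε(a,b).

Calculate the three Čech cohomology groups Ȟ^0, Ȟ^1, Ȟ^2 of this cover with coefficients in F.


Ȟ^0 = Z/3, Ȟ^1 = Z/3 and Ȟ^2 = 0

intersection data:
  V12={p,a} V13={v,x} V23={t,u}
C dims 3,3; δ0: rk_F3 2
Ȟ^0 = (3 − 2) − 0 = 1, so Ȟ^0 ≅ Z/3
Ȟ^1 = (3 − 0) − 2 = 1, so Ȟ^1 ≅ Z/3
Ȟ^2 = (0 − 0) − 0 = 0, so Ȟ^2 ≅ 0


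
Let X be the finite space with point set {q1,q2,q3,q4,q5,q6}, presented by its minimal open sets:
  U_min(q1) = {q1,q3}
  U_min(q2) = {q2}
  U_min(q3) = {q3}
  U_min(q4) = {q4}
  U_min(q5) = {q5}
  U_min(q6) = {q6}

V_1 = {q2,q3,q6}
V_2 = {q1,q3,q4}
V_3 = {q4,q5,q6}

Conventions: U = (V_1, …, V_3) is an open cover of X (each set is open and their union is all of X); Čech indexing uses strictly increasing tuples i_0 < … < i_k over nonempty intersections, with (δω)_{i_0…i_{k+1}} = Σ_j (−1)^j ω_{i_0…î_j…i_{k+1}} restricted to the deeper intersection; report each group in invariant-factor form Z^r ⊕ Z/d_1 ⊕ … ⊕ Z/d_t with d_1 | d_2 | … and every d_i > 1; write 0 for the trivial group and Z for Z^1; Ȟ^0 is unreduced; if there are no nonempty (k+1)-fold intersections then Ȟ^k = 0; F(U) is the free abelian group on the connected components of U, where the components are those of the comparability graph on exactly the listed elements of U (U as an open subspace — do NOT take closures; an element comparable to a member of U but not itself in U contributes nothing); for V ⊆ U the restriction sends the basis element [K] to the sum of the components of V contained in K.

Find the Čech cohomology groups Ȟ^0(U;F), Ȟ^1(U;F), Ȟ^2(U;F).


Ȟ^0(U;F) ≅ Z^5; Ȟ^1(U;F) ≅ 0; Ȟ^2(U;F) ≅ 0

intersection data:
  V12={q3} V13={q6} V23={q4}
components per intersection:
  V1: {q2} {q3} {q6}
  V2: {q1,q3} {q4}
  V3: {q4} {q5} {q6}
  V12: {q3}
  V13: {q6}
  V23: {q4}
C dims 8,3; δ0: rk 3, SNF 1^3
Ȟ^0 = (8 − 3) − 0 = 5, so Ȟ^0 ≅ Z^5
Ȟ^1 = (3 − 0) − 3 = 0, so Ȟ^1 ≅ 0
Ȟ^2 = (0 − 0) − 0 = 0, so Ȟ^2 ≅ 0


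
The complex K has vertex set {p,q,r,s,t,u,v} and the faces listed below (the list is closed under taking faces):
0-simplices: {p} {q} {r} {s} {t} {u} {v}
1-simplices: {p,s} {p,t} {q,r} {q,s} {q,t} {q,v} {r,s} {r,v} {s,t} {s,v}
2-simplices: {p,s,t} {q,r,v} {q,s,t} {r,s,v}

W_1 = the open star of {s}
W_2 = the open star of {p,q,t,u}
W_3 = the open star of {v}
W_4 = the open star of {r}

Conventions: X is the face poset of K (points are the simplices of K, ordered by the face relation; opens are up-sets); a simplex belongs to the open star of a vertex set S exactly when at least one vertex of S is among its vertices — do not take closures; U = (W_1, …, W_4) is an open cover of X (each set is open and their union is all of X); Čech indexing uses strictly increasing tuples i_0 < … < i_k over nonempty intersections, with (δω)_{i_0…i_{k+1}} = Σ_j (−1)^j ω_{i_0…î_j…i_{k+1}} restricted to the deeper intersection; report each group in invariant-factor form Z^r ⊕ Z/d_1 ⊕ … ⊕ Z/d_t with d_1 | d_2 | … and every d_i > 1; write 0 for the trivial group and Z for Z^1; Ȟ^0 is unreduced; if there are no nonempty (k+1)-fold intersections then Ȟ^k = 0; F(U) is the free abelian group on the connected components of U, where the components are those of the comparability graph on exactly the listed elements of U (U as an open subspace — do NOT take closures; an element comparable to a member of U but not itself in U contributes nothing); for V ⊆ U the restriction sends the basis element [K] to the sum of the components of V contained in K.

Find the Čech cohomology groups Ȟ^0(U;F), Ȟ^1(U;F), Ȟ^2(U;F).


Ȟ^0 = Z^2; Ȟ^1 = Z; Ȟ^2 = 0

nerve simplices:
  W1={{s},{p,s},{q,s},{r,s},{s,t},{s,v},{p,s,t},{q,s,t},{r,s,v}} W2={{p},{q},{t},{u},{p,s},{p,t},{q,r},{q,s},{q,t},{q,v},{s,t},{p,s,t},{q,r,v},{q,s,t}} W3={{v},{q,v},{r,v},{s,v},{q,r,v},{r,s,v}} W4={{r},{q,r},{r,s},{r,v},{q,r,v},{r,s,v}}
  W12={{p,s},{q,s},{s,t},{p,s,t},{q,s,t}} W13={{s,v},{r,s,v}} W14={{r,s},{r,s,v}} W23={{q,v},{q,r,v}} W24={{q,r},{q,r,v}} W34={{r,v},{q,r,v},{r,s,v}}
  W134={{r,s,v}} W234={{q,r,v}}
components per intersection:
  W1: {{s},{p,s},{q,s},{r,s},{s,t},{s,v},{p,s,t},{q,s,t},{r,s,v}}
  W2: {{p},{q},{t},{p,s},{p,t},{q,r},{q,s},{q,t},{q,v},{s,t},{p,s,t},{q,r,v},{q,s,t}} {{u}}
  W3: {{v},{q,v},{r,v},{s,v},{q,r,v},{r,s,v}}
  W4: {{r},{q,r},{r,s},{r,v},{q,r,v},{r,s,v}}
  W12: {{p,s},{q,s},{s,t},{p,s,t},{q,s,t}}
  W13: {{s,v},{r,s,v}}
  W14: {{r,s},{r,s,v}}
  W23: {{q,v},{q,r,v}}
  W24: {{q,r},{q,r,v}}
  W34: {{r,v},{q,r,v},{r,s,v}}
  W134: {{r,s,v}}
  W234: {{q,r,v}}
C dims 5,6,2; δ0: rk 3, SNF 1^3; δ1: rk 2, SNF 1^2
degree 0: 5−3−0 = 2 → Ȟ^0 ≅ Z^2
degree 1: 6−2−3 = 1 → Ȟ^1 ≅ Z
degree 2: 2−0−2 = 0 → Ȟ^2 ≅ 0


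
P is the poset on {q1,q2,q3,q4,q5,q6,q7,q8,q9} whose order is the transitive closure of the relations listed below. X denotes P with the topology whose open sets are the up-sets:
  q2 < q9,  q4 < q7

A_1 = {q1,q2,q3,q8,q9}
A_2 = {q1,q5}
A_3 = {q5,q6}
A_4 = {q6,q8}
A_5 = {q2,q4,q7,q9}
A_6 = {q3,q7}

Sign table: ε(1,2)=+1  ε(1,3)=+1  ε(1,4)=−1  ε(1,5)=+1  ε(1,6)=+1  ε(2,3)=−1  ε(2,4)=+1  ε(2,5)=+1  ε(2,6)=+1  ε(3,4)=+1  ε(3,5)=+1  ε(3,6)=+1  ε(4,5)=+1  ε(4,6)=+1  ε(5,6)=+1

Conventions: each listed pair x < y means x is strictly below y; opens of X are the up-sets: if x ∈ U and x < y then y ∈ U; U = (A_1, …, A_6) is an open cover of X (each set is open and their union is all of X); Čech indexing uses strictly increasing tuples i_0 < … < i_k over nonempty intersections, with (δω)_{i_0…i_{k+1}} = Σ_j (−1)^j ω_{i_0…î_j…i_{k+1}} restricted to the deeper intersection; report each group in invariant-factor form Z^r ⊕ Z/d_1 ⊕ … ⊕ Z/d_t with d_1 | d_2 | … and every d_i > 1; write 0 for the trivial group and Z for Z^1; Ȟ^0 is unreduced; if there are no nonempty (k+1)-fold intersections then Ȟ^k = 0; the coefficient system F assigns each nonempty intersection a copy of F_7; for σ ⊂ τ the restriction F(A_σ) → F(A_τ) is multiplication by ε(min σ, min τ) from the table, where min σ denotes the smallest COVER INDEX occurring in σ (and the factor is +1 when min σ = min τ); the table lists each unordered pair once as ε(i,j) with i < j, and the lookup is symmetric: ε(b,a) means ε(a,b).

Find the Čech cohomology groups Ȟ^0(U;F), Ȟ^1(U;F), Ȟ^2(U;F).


nonempty overlaps:
  A12={q1} A14={q8} A15={q2,q9} A16={q3} A23={q5} A34={q6} A56={q7}
C dims 6,7; δ0: rk_F7 5
degree 0: 6−5−0 = 1 → Ȟ^0 ≅ Z/7
degree 1: 7−0−5 = 2 → Ȟ^1 ≅ Z/7 ⊕ Z/7
degree 2: 0−0−0 = 0 → Ȟ^2 ≅ 0

Ȟ^0(U;F) ≅ Z/7,  Ȟ^1(U;F) ≅ Z/7 ⊕ Z/7,  Ȟ^2(U;F) ≅ 0


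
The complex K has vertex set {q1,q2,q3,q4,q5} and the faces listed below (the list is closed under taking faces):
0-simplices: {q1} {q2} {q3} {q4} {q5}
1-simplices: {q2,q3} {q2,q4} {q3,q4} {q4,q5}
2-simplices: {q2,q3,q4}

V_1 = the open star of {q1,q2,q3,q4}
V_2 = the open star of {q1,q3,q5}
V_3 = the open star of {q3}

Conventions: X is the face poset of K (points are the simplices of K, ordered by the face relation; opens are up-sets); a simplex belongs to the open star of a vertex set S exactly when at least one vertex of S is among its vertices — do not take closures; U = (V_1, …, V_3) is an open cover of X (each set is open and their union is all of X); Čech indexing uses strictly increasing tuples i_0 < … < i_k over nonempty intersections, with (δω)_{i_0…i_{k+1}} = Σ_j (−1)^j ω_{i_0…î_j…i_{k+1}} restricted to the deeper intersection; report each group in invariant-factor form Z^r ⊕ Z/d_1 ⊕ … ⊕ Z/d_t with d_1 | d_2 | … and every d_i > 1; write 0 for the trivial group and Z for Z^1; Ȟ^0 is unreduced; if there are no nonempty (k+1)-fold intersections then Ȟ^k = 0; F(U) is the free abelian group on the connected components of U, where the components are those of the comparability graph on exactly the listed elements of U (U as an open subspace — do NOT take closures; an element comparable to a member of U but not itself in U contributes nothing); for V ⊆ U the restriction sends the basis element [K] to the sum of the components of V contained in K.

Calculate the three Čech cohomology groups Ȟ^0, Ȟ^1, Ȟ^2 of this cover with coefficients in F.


Ȟ^0 ≅ Z^2, Ȟ^1 ≅ 0 and Ȟ^2 ≅ 0

nonempty overlaps:
  V1={{q1},{q2},{q3},{q4},{q2,q3},{q2,q4},{q3,q4},{q4,q5},{q2,q3,q4}} V2={{q1},{q3},{q5},{q2,q3},{q3,q4},{q4,q5},{q2,q3,q4}} V3={{q3},{q2,q3},{q3,q4},{q2,q3,q4}}
  V12={{q1},{q3},{q2,q3},{q3,q4},{q4,q5},{q2,q3,q4}} V13={{q3},{q2,q3},{q3,q4},{q2,q3,q4}} V23={{q3},{q2,q3},{q3,q4},{q2,q3,q4}}
  V123={{q3},{q2,q3},{q3,q4},{q2,q3,q4}}
components per intersection:
  V1: {{q1}} {{q2},{q3},{q4},{q2,q3},{q2,q4},{q3,q4},{q4,q5},{q2,q3,q4}}
  V2: {{q1}} {{q3},{q2,q3},{q3,q4},{q2,q3,q4}} {{q5},{q4,q5}}
  V3: {{q3},{q2,q3},{q3,q4},{q2,q3,q4}}
  V12: {{q1}} {{q3},{q2,q3},{q3,q4},{q2,q3,q4}} {{q4,q5}}
  V13: {{q3},{q2,q3},{q3,q4},{q2,q3,q4}}
  V23: {{q3},{q2,q3},{q3,q4},{q2,q3,q4}}
  V123: {{q3},{q2,q3},{q3,q4},{q2,q3,q4}}
C dims 6,5,1; δ0: rk 4, SNF 1^4; δ1: rk 1, SNF 1^1
degree 0: 6−4−0 = 2 → Ȟ^0 ≅ Z^2
degree 1: 5−1−4 = 0 → Ȟ^1 ≅ 0
degree 2: 1−0−1 = 0 → Ȟ^2 ≅ 0


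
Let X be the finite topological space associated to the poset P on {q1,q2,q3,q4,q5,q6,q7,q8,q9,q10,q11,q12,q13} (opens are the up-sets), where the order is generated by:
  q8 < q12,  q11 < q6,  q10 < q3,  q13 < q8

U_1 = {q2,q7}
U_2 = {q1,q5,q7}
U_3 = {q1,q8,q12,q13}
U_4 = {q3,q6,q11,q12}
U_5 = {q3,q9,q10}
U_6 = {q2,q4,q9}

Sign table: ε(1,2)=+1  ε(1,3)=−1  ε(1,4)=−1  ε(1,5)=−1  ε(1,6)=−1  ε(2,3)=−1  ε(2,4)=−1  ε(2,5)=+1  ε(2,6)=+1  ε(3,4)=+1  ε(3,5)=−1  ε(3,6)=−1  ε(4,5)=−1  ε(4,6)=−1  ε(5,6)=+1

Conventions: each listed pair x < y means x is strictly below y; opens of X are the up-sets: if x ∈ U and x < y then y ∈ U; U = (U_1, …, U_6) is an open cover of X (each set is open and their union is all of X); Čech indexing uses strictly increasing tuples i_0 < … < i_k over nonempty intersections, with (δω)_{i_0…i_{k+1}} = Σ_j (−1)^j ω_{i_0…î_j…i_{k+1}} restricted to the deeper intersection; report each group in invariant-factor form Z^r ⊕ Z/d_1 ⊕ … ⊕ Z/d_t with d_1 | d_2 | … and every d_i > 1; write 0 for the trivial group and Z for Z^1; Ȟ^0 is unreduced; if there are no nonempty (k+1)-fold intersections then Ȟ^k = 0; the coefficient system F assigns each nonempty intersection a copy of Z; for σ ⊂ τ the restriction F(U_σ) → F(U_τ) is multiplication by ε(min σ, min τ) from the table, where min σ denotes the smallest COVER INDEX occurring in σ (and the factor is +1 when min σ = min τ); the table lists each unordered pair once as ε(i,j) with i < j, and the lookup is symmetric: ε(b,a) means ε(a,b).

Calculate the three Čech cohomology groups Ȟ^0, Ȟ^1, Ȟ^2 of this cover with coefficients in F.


Ȟ^0(U;F) ≅ 0, Ȟ^1(U;F) ≅ Z/2, Ȟ^2(U;F) ≅ 0

nonempty intersections:
  U12={q7} U16={q2} U23={q1} U34={q12} U45={q3} U56={q9}
C dims 6,6; δ0: rk 6, SNF 1^5·2
Ȟ^0: (6−6)−0=0 ⇒ 0
Ȟ^1: (6−0)−6=0 plus torsion [2] ⇒ Z/2
Ȟ^2: (0−0)−0=0 ⇒ 0


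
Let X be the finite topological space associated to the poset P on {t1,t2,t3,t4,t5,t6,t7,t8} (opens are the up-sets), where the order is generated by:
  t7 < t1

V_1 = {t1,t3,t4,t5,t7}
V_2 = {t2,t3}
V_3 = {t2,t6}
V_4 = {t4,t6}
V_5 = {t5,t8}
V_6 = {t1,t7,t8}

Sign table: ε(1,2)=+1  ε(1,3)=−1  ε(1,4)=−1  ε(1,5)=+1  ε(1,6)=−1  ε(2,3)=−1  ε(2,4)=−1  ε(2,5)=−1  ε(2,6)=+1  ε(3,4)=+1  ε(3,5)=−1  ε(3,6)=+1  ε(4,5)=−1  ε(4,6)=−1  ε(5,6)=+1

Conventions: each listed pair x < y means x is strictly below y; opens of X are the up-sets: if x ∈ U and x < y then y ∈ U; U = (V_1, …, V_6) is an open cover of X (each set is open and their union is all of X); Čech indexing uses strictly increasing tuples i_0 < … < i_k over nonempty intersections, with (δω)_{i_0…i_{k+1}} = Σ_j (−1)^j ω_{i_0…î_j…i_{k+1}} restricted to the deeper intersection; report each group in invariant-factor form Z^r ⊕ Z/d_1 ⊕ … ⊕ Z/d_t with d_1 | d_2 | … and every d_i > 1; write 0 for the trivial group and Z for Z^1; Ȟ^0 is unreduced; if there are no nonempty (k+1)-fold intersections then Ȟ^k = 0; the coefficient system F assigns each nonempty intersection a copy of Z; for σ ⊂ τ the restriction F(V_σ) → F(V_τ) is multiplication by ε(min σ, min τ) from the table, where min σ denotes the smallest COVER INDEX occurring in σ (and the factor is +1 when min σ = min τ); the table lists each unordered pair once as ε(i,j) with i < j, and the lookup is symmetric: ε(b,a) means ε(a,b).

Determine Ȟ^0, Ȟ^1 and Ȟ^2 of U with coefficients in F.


Ȟ^0(U;F) ≅ 0,  Ȟ^1(U;F) ≅ Z ⊕ Z/2,  Ȟ^2(U;F) ≅ 0

nonempty overlaps:
  V12={t3} V14={t4} V15={t5} V16={t1,t7} V23={t2} V34={t6} V56={t8}
C dims 6,7; δ0: rk 6, SNF 1^5·2
degree 0: 6−6−0 = 0 → Ȟ^0 ≅ 0
degree 1: 7−0−6 = 1 plus torsion [2] → Ȟ^1 ≅ Z ⊕ Z/2
degree 2: 0−0−0 = 0 → Ȟ^2 ≅ 0


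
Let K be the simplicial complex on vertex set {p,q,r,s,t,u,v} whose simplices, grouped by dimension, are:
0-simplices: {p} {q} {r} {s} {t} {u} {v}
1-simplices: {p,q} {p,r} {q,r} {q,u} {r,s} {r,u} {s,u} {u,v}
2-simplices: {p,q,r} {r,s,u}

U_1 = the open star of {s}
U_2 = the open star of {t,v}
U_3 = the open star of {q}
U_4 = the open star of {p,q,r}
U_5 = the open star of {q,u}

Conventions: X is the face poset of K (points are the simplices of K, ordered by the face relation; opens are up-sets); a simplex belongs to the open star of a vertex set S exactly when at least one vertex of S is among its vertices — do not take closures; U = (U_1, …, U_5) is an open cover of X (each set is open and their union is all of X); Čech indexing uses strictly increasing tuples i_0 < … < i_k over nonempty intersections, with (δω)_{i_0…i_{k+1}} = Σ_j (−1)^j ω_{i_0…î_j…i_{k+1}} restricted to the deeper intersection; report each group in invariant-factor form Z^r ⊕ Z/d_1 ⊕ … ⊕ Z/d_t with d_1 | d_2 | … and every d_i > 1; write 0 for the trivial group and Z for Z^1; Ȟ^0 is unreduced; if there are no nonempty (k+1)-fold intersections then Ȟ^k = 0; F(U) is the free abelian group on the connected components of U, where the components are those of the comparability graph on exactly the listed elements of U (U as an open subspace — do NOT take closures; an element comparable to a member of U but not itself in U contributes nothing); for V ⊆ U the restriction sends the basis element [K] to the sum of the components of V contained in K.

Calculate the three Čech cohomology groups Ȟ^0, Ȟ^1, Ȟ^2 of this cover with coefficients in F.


Ȟ^0(U;F) ≅ Z^2, Ȟ^1(U;F) ≅ Z and Ȟ^2(U;F) ≅ 0

nonempty overlaps:
  U1={{s},{r,s},{s,u},{r,s,u}} U2={{t},{v},{u,v}} U3={{q},{p,q},{q,r},{q,u},{p,q,r}} U4={{p},{q},{r},{p,q},{p,r},{q,r},{q,u},{r,s},{r,u},{p,q,r},{r,s,u}} U5={{q},{u},{p,q},{q,r},{q,u},{r,u},{s,u},{u,v},{p,q,r},{r,s,u}}
  U14={{r,s},{r,s,u}} U15={{s,u},{r,s,u}} U25={{u,v}} U34={{q},{p,q},{q,r},{q,u},{p,q,r}} U35={{q},{p,q},{q,r},{q,u},{p,q,r}} U45={{q},{p,q},{q,r},{q,u},{r,u},{p,q,r},{r,s,u}}
  U145={{r,s,u}} U345={{q},{p,q},{q,r},{q,u},{p,q,r}}
components per intersection:
  U1: {{s},{r,s},{s,u},{r,s,u}}
  U2: {{t}} {{v},{u,v}}
  U3: {{q},{p,q},{q,r},{q,u},{p,q,r}}
  U4: {{p},{q},{r},{p,q},{p,r},{q,r},{q,u},{r,s},{r,u},{p,q,r},{r,s,u}}
  U5: {{q},{u},{p,q},{q,r},{q,u},{r,u},{s,u},{u,v},{p,q,r},{r,s,u}}
  U14: {{r,s},{r,s,u}}
  U15: {{s,u},{r,s,u}}
  U25: {{u,v}}
  U34: {{q},{p,q},{q,r},{q,u},{p,q,r}}
  U35: {{q},{p,q},{q,r},{q,u},{p,q,r}}
  U45: {{q},{p,q},{q,r},{q,u},{p,q,r}} {{r,u},{r,s,u}}
  U145: {{r,s,u}}
  U345: {{q},{p,q},{q,r},{q,u},{p,q,r}}
C dims 6,7,2; δ0: rk 4, SNF 1^4; δ1: rk 2, SNF 1^2
degree 0: 6−4−0 = 2 → Ȟ^0 ≅ Z^2
degree 1: 7−2−4 = 1 → Ȟ^1 ≅ Z
degree 2: 2−0−2 = 0 → Ȟ^2 ≅ 0


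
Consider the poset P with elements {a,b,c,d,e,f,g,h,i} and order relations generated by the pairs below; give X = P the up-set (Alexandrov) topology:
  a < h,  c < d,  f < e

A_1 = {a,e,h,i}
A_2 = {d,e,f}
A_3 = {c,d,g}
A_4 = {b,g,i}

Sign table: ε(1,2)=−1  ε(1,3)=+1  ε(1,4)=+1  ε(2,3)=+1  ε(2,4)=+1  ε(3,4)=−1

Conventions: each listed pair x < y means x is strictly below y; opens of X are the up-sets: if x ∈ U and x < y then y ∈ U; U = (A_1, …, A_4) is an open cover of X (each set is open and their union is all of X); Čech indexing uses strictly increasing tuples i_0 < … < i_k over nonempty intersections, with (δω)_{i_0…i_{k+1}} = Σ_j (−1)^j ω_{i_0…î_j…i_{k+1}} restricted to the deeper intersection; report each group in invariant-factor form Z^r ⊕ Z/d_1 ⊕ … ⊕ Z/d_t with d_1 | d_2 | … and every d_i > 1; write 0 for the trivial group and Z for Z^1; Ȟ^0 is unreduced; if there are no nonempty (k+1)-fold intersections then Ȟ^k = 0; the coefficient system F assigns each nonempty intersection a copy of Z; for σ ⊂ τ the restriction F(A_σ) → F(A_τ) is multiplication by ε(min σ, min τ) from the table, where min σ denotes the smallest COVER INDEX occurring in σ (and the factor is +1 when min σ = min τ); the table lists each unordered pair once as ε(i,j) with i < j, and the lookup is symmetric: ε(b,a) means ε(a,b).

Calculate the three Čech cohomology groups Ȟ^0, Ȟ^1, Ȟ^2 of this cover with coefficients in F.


nerve of the cover:
  A12={e} A14={i} A23={d} A34={g}
C dims 4,4; δ0: rk 3, SNF 1^3
Ȟ^0 = (4 − 3) − 0 = 1, so Ȟ^0 ≅ Z
Ȟ^1 = (4 − 0) − 3 = 1, so Ȟ^1 ≅ Z
Ȟ^2 = (0 − 0) − 0 = 0, so Ȟ^2 ≅ 0

Ȟ^0(U;F) ≅ Z, Ȟ^1(U;F) ≅ Z and Ȟ^2(U;F) ≅ 0


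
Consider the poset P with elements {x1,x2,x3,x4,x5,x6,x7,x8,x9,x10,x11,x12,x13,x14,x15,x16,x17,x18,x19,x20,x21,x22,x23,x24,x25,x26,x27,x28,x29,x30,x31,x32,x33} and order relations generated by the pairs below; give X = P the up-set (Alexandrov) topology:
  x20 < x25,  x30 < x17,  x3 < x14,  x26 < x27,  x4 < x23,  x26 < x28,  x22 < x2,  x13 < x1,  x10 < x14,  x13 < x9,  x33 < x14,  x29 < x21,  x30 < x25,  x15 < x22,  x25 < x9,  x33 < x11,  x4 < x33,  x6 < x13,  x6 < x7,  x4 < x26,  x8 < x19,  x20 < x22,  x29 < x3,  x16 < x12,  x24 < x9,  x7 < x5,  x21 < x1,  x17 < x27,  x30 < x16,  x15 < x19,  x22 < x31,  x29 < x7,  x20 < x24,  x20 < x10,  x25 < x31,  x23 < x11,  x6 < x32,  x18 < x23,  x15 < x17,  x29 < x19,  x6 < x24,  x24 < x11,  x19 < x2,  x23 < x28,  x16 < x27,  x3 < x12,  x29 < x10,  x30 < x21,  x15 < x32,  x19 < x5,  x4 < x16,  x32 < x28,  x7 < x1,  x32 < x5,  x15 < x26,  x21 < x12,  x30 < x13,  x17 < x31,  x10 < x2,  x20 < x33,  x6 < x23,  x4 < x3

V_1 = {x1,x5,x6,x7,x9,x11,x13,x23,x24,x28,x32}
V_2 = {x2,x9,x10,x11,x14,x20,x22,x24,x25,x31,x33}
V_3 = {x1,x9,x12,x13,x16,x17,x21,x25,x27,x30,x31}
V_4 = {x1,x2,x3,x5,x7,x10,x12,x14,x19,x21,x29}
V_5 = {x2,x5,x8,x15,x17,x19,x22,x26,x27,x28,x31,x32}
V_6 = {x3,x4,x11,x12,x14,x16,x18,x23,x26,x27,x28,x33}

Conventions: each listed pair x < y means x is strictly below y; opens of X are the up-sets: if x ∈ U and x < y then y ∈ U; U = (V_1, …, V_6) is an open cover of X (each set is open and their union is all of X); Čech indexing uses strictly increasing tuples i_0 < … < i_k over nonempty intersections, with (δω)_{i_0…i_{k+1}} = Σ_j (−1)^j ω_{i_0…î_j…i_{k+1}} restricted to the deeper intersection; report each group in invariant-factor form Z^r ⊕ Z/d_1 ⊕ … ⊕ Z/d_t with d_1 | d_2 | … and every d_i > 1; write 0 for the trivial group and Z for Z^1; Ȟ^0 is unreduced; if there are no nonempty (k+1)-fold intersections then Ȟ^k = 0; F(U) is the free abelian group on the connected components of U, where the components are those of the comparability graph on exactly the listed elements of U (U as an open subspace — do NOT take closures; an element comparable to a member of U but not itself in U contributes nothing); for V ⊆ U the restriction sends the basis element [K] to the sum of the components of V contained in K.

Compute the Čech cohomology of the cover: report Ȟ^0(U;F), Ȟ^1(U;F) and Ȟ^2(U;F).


Ȟ^0(U;F) ≅ Z, Ȟ^1(U;F) ≅ 0, Ȟ^2(U;F) ≅ Z/2

nonempty intersections:
  V12={x9,x11,x24} V13={x1,x9,x13} V14={x1,x5,x7} V15={x5,x28,x32} V16={x11,x23,x28} V23={x9,x25,x31} V24={x2,x10,x14} V25={x2,x22,x31} V26={x11,x14,x33} V34={x1,x12,x21} V35={x17,x27,x31} V36={x12,x16,x27} V45={x2,x5,x19} V46={x3,x12,x14} V56={x26,x27,x28}
  V123={x9} V126={x11} V134={x1} V145={x5} V156={x28} V235={x31} V245={x2} V246={x14} V346={x12} V356={x27}
components per intersection:
  V1: {x1,x5,x6,x7,x9,x11,x13,x23,x24,x28,x32}
  V2: {x2,x9,x10,x11,x14,x20,x22,x24,x25,x31,x33}
  V3: {x1,x9,x12,x13,x16,x17,x21,x25,x27,x30,x31}
  V4: {x1,x2,x3,x5,x7,x10,x12,x14,x19,x21,x29}
  V5: {x2,x5,x8,x15,x17,x19,x22,x26,x27,x28,x31,x32}
  V6: {x3,x4,x11,x12,x14,x16,x18,x23,x26,x27,x28,x33}
  V12: {x9,x11,x24}
  V13: {x1,x9,x13}
  V14: {x1,x5,x7}
  V15: {x5,x28,x32}
  V16: {x11,x23,x28}
  V23: {x9,x25,x31}
  V24: {x2,x10,x14}
  V25: {x2,x22,x31}
  V26: {x11,x14,x33}
  V34: {x1,x12,x21}
  V35: {x17,x27,x31}
  V36: {x12,x16,x27}
  V45: {x2,x5,x19}
  V46: {x3,x12,x14}
  V56: {x26,x27,x28}
  V123: {x9}
  V126: {x11}
  V134: {x1}
  V145: {x5}
  V156: {x28}
  V235: {x31}
  V245: {x2}
  V246: {x14}
  V346: {x12}
  V356: {x27}
C dims 6,15,10; δ0: rk 5, SNF 1^5; δ1: rk 10, SNF 1^9·2
Ȟ^0: (6−5)−0=1 ⇒ Z
Ȟ^1: (15−10)−5=0 ⇒ 0
Ȟ^2: (10−0)−10=0 plus torsion [2] ⇒ Z/2


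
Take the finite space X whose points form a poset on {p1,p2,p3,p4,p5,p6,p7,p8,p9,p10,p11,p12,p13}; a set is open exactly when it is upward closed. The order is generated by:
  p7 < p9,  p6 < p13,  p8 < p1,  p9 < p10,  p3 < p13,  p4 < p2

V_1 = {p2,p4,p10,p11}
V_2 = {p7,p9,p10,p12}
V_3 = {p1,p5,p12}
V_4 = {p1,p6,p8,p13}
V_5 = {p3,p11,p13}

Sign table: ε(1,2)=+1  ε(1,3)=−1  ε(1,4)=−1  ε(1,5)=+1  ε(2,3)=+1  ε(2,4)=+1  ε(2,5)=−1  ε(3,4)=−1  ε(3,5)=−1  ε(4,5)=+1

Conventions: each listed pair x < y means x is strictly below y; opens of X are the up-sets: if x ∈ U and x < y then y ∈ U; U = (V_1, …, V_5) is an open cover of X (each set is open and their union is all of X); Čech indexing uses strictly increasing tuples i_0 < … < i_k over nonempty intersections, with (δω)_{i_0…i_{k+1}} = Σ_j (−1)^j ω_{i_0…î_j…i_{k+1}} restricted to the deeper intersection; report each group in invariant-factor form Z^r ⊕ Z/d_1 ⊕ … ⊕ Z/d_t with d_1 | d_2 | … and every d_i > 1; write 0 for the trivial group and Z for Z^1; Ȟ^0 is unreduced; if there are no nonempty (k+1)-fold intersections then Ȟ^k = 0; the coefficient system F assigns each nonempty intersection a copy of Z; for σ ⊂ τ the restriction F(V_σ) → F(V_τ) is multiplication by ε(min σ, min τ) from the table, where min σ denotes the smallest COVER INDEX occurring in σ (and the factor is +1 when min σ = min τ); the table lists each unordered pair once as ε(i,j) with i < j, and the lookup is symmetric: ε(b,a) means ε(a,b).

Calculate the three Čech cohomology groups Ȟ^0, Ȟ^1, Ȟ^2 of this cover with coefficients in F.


Ȟ^0(U;F) ≅ 0, Ȟ^1(U;F) ≅ Z/2 and Ȟ^2(U;F) ≅ 0

nerve of the cover:
  V12={p10} V15={p11} V23={p12} V34={p1} V45={p13}
C dims 5,5; δ0: rk 5, SNF 1^4·2
Ȟ^0 = (5 − 5) − 0 = 0, so Ȟ^0 ≅ 0
Ȟ^1 = (5 − 0) − 5 = 0 plus torsion [2], so Ȟ^1 ≅ Z/2
Ȟ^2 = (0 − 0) − 0 = 0, so Ȟ^2 ≅ 0


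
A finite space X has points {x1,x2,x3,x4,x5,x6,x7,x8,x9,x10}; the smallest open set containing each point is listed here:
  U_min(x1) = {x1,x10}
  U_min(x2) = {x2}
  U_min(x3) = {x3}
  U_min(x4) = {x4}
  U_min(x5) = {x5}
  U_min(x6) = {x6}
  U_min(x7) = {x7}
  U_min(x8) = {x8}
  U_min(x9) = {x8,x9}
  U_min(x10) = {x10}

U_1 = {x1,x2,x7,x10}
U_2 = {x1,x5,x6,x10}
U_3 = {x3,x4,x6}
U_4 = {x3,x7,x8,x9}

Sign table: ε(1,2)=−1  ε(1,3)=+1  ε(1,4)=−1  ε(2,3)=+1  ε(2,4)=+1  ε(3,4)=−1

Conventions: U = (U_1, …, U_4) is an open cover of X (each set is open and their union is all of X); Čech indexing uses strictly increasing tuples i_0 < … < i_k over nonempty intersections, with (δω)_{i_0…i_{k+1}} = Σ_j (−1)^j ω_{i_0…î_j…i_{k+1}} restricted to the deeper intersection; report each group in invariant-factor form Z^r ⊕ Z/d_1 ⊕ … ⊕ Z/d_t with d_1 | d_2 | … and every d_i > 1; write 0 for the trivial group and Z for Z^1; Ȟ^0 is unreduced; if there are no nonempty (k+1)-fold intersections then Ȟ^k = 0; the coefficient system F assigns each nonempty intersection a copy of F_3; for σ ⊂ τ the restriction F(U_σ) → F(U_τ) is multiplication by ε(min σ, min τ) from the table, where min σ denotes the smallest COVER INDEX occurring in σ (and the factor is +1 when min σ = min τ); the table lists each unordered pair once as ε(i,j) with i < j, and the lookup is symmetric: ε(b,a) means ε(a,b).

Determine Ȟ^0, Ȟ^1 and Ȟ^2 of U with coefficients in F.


intersection data:
  U12={x1,x10} U14={x7} U23={x6} U34={x3}
C dims 4,4; δ0: rk_F3 4
Ȟ^0 = (4 − 4) − 0 = 0, so Ȟ^0 ≅ 0
Ȟ^1 = (4 − 0) − 4 = 0, so Ȟ^1 ≅ 0
Ȟ^2 = (0 − 0) − 0 = 0, so Ȟ^2 ≅ 0

Ȟ^0 ≅ 0,  Ȟ^1 ≅ 0,  Ȟ^2 ≅ 0


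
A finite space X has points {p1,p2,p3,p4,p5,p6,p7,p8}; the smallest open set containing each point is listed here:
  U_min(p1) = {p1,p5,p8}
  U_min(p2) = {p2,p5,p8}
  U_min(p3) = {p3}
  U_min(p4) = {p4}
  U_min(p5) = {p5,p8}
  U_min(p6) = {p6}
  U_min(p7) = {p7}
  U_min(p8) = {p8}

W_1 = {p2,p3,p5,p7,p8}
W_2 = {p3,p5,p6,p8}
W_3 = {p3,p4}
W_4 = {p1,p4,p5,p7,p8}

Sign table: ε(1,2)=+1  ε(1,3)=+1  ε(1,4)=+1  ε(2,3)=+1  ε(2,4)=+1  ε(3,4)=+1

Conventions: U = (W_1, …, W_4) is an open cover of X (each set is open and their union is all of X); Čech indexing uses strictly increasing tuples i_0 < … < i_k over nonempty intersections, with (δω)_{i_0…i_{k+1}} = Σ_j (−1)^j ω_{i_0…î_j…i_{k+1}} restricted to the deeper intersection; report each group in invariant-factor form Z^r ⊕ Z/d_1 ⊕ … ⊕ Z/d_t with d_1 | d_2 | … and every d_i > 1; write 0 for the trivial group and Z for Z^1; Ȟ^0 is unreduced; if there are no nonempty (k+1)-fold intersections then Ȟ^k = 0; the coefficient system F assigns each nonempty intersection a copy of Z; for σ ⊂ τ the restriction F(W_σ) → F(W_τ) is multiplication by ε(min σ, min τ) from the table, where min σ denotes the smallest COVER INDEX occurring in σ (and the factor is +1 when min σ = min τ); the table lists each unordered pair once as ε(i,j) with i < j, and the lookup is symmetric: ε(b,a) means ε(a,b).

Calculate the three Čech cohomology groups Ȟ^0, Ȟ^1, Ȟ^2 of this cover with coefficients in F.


Ȟ^0(U;F) ≅ Z,  Ȟ^1(U;F) ≅ Z,  Ȟ^2(U;F) ≅ 0

nerve of the cover:
  W12={p3,p5,p8} W13={p3} W14={p5,p7,p8} W23={p3} W24={p5,p8} W34={p4}
  W123={p3} W124={p5,p8}
C dims 4,6,2; δ0: rk 3, SNF 1^3; δ1: rk 2, SNF 1^2
Ȟ^0 = (4 − 3) − 0 = 1, so Ȟ^0 ≅ Z
Ȟ^1 = (6 − 2) − 3 = 1, so Ȟ^1 ≅ Z
Ȟ^2 = (2 − 0) − 2 = 0, so Ȟ^2 ≅ 0


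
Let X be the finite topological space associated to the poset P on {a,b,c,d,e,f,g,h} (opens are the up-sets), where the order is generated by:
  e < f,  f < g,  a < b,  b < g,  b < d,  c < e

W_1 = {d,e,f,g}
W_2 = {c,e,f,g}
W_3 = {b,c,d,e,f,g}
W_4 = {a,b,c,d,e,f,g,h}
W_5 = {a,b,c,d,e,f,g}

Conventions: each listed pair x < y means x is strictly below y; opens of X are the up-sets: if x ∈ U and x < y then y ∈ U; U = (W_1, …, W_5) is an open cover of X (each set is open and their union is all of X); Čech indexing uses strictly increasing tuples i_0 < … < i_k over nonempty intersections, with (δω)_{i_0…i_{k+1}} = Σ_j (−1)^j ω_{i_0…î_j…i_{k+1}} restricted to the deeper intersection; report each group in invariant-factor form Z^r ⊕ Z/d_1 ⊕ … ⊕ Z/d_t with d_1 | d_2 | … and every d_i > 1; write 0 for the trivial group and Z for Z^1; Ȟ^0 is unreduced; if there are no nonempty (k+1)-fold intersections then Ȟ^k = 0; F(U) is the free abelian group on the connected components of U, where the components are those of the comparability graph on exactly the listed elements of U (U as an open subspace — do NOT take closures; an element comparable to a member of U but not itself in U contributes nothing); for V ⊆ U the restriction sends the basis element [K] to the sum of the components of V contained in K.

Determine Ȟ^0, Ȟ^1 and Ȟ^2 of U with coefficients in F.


Ȟ^0 ≅ Z^2,  Ȟ^1 ≅ 0,  Ȟ^2 ≅ 0

nerve simplices:
  W12={e,f,g} W13={d,e,f,g} W14={d,e,f,g} W15={d,e,f,g} W23={c,e,f,g} W24={c,e,f,g} W25={c,e,f,g} W34={b,c,d,e,f,g} W35={b,c,d,e,f,g} W45={a,b,c,d,e,f,g}
  W123={e,f,g} W124={e,f,g} W125={e,f,g} W134={d,e,f,g} W135={d,e,f,g} W145={d,e,f,g} W234={c,e,f,g} W235={c,e,f,g} W245={c,e,f,g} W345={b,c,d,e,f,g}
  W1234={e,f,g} W1235={e,f,g} W1245={e,f,g} W1345={d,e,f,g} W2345={c,e,f,g}
  W12345={e,f,g}
components per intersection:
  W1: {d} {e,f,g}
  W2: {c,e,f,g}
  W3: {b,c,d,e,f,g}
  W4: {a,b,c,d,e,f,g} {h}
  W5: {a,b,c,d,e,f,g}
  W12: {e,f,g}
  W13: {d} {e,f,g}
  W14: {d} {e,f,g}
  W15: {d} {e,f,g}
  W23: {c,e,f,g}
  W24: {c,e,f,g}
  W25: {c,e,f,g}
  W34: {b,c,d,e,f,g}
  W35: {b,c,d,e,f,g}
  W45: {a,b,c,d,e,f,g}
  W123: {e,f,g}
  W124: {e,f,g}
  W125: {e,f,g}
  W134: {d} {e,f,g}
  W135: {d} {e,f,g}
  W145: {d} {e,f,g}
  W234: {c,e,f,g}
  W235: {c,e,f,g}
  W245: {c,e,f,g}
  W345: {b,c,d,e,f,g}
  W1234: {e,f,g}
  W1235: {e,f,g}
  W1245: {e,f,g}
  W1345: {d} {e,f,g}
  W2345: {c,e,f,g}
  W12345: {e,f,g}
C dims 7,13,13,6; δ0: rk 5, SNF 1^5; δ1: rk 8, SNF 1^8; δ2: rk 5, SNF 1^5
degree 0: 7−5−0 = 2 → Ȟ^0 ≅ Z^2
degree 1: 13−8−5 = 0 → Ȟ^1 ≅ 0
degree 2: 13−5−8 = 0 → Ȟ^2 ≅ 0


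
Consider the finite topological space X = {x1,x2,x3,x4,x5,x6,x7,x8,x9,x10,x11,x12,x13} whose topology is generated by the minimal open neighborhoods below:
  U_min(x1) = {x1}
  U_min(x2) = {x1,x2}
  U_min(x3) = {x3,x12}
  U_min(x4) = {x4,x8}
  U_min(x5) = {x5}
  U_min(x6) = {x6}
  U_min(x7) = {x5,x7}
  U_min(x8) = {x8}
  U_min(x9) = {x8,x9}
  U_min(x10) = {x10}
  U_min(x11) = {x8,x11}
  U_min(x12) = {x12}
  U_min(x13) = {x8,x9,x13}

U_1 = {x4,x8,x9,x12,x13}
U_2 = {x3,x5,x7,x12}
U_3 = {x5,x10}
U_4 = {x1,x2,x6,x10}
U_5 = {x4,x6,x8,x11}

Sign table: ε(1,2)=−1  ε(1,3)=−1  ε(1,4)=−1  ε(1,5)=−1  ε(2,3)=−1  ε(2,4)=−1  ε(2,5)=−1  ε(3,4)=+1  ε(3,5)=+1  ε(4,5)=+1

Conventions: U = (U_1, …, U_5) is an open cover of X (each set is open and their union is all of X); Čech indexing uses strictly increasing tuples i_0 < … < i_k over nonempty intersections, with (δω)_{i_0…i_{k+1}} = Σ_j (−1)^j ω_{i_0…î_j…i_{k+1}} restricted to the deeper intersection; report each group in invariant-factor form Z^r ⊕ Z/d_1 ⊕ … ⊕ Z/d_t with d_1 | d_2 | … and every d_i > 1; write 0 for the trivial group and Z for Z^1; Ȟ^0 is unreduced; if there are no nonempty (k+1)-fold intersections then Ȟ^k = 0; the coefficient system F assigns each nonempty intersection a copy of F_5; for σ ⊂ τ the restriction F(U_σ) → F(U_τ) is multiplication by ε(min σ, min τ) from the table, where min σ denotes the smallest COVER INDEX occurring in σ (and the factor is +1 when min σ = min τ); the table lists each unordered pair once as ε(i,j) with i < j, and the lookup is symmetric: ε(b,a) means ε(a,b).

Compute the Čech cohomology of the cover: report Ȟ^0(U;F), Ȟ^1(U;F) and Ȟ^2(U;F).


nonempty overlaps:
  U12={x12} U15={x4,x8} U23={x5} U34={x10} U45={x6}
C dims 5,5; δ0: rk_F5 5
degree 0: 5−5−0 = 0 → Ȟ^0 ≅ 0
degree 1: 5−0−5 = 0 → Ȟ^1 ≅ 0
degree 2: 0−0−0 = 0 → Ȟ^2 ≅ 0

Ȟ^0 = 0, Ȟ^1 = 0, Ȟ^2 = 0


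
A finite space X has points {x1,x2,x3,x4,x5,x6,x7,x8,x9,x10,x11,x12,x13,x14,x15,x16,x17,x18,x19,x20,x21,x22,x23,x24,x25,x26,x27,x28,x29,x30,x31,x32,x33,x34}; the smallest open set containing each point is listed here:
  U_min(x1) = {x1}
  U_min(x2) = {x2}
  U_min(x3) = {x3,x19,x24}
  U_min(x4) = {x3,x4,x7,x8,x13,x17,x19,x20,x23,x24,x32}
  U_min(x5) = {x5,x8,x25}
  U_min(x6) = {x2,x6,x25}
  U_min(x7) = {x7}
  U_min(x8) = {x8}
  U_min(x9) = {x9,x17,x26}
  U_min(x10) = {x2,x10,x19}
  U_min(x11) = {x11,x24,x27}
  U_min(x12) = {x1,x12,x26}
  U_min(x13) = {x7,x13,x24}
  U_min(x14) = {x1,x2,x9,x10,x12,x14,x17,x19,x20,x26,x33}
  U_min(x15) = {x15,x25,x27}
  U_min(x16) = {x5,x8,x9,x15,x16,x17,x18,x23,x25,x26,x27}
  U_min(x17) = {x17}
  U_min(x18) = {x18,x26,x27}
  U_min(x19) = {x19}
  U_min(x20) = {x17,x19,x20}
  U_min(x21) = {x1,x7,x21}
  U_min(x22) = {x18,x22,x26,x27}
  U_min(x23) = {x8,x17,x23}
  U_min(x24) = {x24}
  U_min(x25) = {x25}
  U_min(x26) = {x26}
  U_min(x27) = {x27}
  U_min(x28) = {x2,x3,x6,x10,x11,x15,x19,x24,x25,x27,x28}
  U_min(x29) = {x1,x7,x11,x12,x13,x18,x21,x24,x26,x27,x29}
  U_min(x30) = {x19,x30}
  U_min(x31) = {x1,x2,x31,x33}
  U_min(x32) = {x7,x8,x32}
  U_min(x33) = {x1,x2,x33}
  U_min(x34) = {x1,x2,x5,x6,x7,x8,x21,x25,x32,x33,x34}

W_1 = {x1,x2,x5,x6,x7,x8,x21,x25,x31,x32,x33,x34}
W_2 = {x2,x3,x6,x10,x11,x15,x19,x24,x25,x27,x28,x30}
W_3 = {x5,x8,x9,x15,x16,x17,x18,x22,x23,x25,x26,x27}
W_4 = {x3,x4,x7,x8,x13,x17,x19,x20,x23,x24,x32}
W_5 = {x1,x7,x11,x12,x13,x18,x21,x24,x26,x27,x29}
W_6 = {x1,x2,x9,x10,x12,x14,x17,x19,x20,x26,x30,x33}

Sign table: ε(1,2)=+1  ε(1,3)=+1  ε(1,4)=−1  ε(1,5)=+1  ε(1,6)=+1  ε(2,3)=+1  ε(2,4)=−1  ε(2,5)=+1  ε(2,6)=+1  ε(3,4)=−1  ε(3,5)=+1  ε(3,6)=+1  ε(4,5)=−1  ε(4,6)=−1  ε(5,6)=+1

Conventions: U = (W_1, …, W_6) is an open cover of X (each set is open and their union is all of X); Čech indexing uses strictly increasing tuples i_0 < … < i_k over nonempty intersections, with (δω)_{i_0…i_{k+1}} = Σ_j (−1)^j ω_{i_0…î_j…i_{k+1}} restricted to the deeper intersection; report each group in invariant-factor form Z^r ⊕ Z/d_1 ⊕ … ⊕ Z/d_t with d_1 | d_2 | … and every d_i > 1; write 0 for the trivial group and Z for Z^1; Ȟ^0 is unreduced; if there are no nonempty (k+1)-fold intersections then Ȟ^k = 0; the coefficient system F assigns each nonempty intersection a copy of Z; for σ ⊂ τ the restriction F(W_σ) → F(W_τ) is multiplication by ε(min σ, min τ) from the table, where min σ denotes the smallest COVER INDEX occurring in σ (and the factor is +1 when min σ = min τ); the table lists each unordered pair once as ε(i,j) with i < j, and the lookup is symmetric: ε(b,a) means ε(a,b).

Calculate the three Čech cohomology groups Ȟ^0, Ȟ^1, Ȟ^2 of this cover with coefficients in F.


nerve simplices:
  W12={x2,x6,x25} W13={x5,x8,x25} W14={x7,x8,x32} W15={x1,x7,x21} W16={x1,x2,x33} W23={x15,x25,x27} W24={x3,x19,x24} W25={x11,x24,x27} W26={x2,x10,x19,x30} W34={x8,x17,x23} W35={x18,x26,x27} W36={x9,x17,x26} W45={x7,x13,x24} W46={x17,x19,x20} W56={x1,x12,x26}
  W123={x25} W126={x2} W134={x8} W145={x7} W156={x1} W235={x27} W245={x24} W246={x19} W346={x17} W356={x26}
C dims 6,15,10; δ0: rk 5, SNF 1^5; δ1: rk 10, SNF 1^9·2
degree 0: 6−5−0 = 1 → Ȟ^0 ≅ Z
degree 1: 15−10−5 = 0 → Ȟ^1 ≅ 0
degree 2: 10−0−10 = 0 plus torsion [2] → Ȟ^2 ≅ Z/2

Ȟ^0 ≅ Z, Ȟ^1 ≅ 0 and Ȟ^2 ≅ Z/2
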